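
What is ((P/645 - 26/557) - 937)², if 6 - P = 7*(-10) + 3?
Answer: 113304551159767396/129071340225 ≈ 8.7784e+5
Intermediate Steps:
P = 73 (P = 6 - (7*(-10) + 3) = 6 - (-70 + 3) = 6 - 1*(-67) = 6 + 67 = 73)
((P/645 - 26/557) - 937)² = ((73/645 - 26/557) - 937)² = (23891/359265 - 937)² = (-336607414/359265)² = 113304551159767396/129071340225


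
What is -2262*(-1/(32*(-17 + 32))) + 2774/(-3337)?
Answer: 1036129/266960 ≈ 3.8812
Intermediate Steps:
-2262*(-1/(32*(-17 + 32))) + 2774/(-3337) = -2262/((-32*15)) + 2774*(-1/3337) = -2262/(-480) - 2774/3337 = -2262*(-1/480) - 2774/3337 = 377/80 - 2774/3337 = 1036129/266960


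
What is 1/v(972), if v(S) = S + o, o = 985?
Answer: 1/1957 ≈ 0.00051099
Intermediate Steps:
v(S) = 985 + S (v(S) = S + 985 = 985 + S)
1/v(972) = 1/(985 + 972) = 1/1957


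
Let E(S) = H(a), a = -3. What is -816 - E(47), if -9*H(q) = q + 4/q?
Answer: -22045/27 ≈ -816.48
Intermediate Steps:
H(q) = -4/(9*q) - q/9 (H(q) = -(q + 4/q)/9 = -4/(9*q) - q/9)
E(S) = 13/27 (E(S) = (1/9)*(-4 - 1*(-3)**2)/(-3) = (1/9)*(-1/3)*(-4 - 1*9) = (1/9)*(-1/3)*(-4 - 9) = (1/9)*(-1/3)*(-13) = 13/27)
-816 - E(47) = -816 - 1*13/27 = -816 - 13/27 = -22045/27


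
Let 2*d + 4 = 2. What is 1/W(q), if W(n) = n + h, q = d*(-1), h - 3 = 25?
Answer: 1/29 ≈ 0.034483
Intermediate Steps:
h = 28 (h = 3 + 25 = 28)
d = -1 (d = -2 + (½)*2 = -2 + 1 = -1)
q = 1 (q = -1*(-1) = 1)
W(n) = 28 + n (W(n) = n + 28 = 28 + n)
1/W(q) = 1/(28 + 1) = 1/29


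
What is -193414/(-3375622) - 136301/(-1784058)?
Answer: 402581224117/3011152717038 ≈ 0.13370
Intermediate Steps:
-193414/(-3375622) - 136301/(-1784058) = -193414*(-1/3375622) - 136301*(-1/1784058) = 96707/1687811 + 136301/1784058 = 402581224117/3011152717038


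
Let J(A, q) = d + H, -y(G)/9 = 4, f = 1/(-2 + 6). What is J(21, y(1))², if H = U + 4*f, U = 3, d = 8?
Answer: 144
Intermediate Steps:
f = ¼ (f = 1/4 = ¼ ≈ 0.25000)
y(G) = -36 (y(G) = -9*4 = -36)
H = 4 (H = 3 + 4*(¼) = 3 + 1 = 4)
J(A, q) = 12 (J(A, q) = 8 + 4 = 12)
J(21, y(1))² = 12² = 144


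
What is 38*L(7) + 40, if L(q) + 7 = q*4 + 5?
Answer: 1028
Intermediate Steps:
L(q) = -2 + 4*q (L(q) = -7 + (q*4 + 5) = -7 + (4*q + 5) = -7 + (5 + 4*q) = -2 + 4*q)
38*L(7) + 40 = 38*(-2 + 4*7) + 40 = 38*(-2 + 28) + 40 = 38*26 + 40 = 988 + 40 = 1028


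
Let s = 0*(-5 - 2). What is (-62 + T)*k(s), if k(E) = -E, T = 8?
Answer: 0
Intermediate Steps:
s = 0 (s = 0*(-7) = 0)
(-62 + T)*k(s) = (-62 + 8)*(-1*0) = -54*0 = 0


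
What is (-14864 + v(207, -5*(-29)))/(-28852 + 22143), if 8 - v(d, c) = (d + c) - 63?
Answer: 15145/6709 ≈ 2.2574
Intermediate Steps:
v(d, c) = 71 - c - d (v(d, c) = 8 - ((d + c) - 63) = 8 - ((c + d) - 63) = 8 - (-63 + c + d) = 8 + (63 - c - d) = 71 - c - d)
(-14864 + v(207, -5*(-29)))/(-28852 + 22143) = (-14864 + (71 - (-5)*(-29) - 1*207))/(-28852 + 22143) = (-14864 + (71 - 1*145 - 207))/(-6709) = (-14864 + (71 - 145 - 207))*(-1/6709) = (-14864 - 281)*(-1/6709) = -15145*(-1/6709) = 15145/6709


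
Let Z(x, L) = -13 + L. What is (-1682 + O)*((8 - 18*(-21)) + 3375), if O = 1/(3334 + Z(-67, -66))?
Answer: -20591132749/3255 ≈ -6.3260e+6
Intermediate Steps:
O = 1/3255 (O = 1/(3334 + (-13 - 66)) = 1/(3334 - 79) = 1/3255 ≈ 0.00030722)
(-1682 + O)*((8 - 18*(-21)) + 3375) = (-1682 + 1/3255)*((8 - 18*(-21)) + 3375) = -5474909*((8 + 378) + 3375)/3255 = -5474909*(386 + 3375)/3255 = -5474909/3255*3761 = -20591132749/3255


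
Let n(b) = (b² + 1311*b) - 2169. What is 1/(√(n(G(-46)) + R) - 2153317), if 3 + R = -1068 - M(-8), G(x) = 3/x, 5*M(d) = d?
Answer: -22782093860/49057070039500437 - 46*I*√175834085/49057070039500437 ≈ -4.644e-7 - 1.2434e-11*I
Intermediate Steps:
M(d) = d/5
n(b) = -2169 + b² + 1311*b
R = -5347/5 (R = -3 + (-1068 - (-8)/5) = -3 + (-1068 - 1*(-8/5)) = -3 + (-1068 + 8/5) = -3 - 5332/5 = -5347/5 ≈ -1069.4)
1/(√(n(G(-46)) + R) - 2153317) = 1/(√((-2169 + (3/(-46))² + 1311*(3/(-46))) - 5347/5) - 2153317) = 1/(√((-2169 + (3*(-1/46))² + 1311*(3*(-1/46))) - 5347/5) - 2153317) = 1/(√((-2169 + (-3/46)² + 1311*(-3/46)) - 5347/5) - 2153317) = 1/(√((-2169 + 9/2116 - 171/2) - 5347/5) - 2153317) = 1/(√(-4770513/2116 - 5347/5) - 2153317) = 1/(√(-35166817/10580) - 2153317) = 1/(I*√175834085/230 - 2153317) = 1/(-2153317 + I*√175834085/230)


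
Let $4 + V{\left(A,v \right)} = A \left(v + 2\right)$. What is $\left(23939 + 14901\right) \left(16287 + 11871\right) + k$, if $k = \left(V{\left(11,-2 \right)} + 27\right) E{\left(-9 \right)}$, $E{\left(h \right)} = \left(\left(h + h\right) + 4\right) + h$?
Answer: $1093656191$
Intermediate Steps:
$V{\left(A,v \right)} = -4 + A \left(2 + v\right)$ ($V{\left(A,v \right)} = -4 + A \left(v + 2\right) = -4 + A \left(2 + v\right)$)
$E{\left(h \right)} = 4 + 3 h$ ($E{\left(h \right)} = \left(2 h + 4\right) + h = \left(4 + 2 h\right) + h = 4 + 3 h$)
$k = -529$ ($k = \left(\left(-4 + 2 \cdot 11 + 11 \left(-2\right)\right) + 27\right) \left(4 + 3 \left(-9\right)\right) = \left(\left(-4 + 22 - 22\right) + 27\right) \left(4 - 27\right) = \left(-4 + 27\right) \left(-23\right) = 23 \left(-23\right) = -529$)
$\left(23939 + 14901\right) \left(16287 + 11871\right) + k = \left(23939 + 14901\right) \left(16287 + 11871\right) - 529 = 38840 \cdot 28158 - 529 = 1093656720 - 529 = 1093656191$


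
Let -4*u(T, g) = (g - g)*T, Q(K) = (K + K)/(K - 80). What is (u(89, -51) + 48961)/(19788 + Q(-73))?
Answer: 7491033/3027710 ≈ 2.4742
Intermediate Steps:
Q(K) = 2*K/(-80 + K) (Q(K) = (2*K)/(-80 + K) = 2*K/(-80 + K))
u(T, g) = 0 (u(T, g) = -(g - g)*T/4 = -0*T = -1/4*0 = 0)
(u(89, -51) + 48961)/(19788 + Q(-73)) = (0 + 48961)/(19788 + 2*(-73)/(-80 - 73)) = 48961/(19788 + 2*(-73)/(-153)) = 48961/(19788 + 2*(-73)*(-1/153)) = 48961/(19788 + 146/153) = 48961/(3027710/153) = 48961*(153/3027710) = 7491033/3027710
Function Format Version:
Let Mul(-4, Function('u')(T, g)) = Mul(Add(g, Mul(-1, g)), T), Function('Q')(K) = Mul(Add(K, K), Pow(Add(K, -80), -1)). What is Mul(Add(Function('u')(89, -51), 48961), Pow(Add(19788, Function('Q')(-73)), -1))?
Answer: Rational(7491033, 3027710) ≈ 2.4742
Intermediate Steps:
Function('Q')(K) = Mul(2, K, Pow(Add(-80, K), -1)) (Function('Q')(K) = Mul(Mul(2, K), Pow(Add(-80, K), -1)) = Mul(2, K, Pow(Add(-80, K), -1)))
Function('u')(T, g) = 0 (Function('u')(T, g) = Mul(Rational(-1, 4), Mul(Add(g, Mul(-1, g)), T)) = Mul(Rational(-1, 4), Mul(0, T)) = Mul(Rational(-1, 4), 0) = 0)
Mul(Add(Function('u')(89, -51), 48961), Pow(Add(19788, Function('Q')(-73)), -1)) = Mul(Add(0, 48961), Pow(Add(19788, Mul(2, -73, Pow(Add(-80, -73), -1))), -1)) = Mul(48961, Pow(Add(19788, Mul(2, -73, Pow(-153, -1))), -1)) = Mul(48961, Pow(Add(19788, Mul(2, -73, Rational(-1, 153))), -1)) = Mul(48961, Pow(Add(19788, Rational(146, 153)), -1)) = Mul(48961, Pow(Rational(3027710, 153), -1)) = Mul(48961, Rational(153, 3027710)) = Rational(7491033, 3027710)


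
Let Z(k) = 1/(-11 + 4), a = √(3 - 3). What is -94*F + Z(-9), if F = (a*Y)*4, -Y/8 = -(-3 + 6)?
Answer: -⅐ ≈ -0.14286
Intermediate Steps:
a = 0 (a = √0 = 0)
Y = 24 (Y = -(-8)*(-3 + 6) = -(-8)*3 = -8*(-3) = 24)
Z(k) = -⅐ (Z(k) = 1/(-7) = -⅐)
F = 0 (F = (0*24)*4 = 0*4 = 0)
-94*F + Z(-9) = -94*0 - ⅐ = 0 - ⅐ = -⅐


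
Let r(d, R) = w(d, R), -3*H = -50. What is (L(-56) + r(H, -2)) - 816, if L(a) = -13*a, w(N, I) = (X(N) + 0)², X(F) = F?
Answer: 1708/9 ≈ 189.78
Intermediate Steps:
H = 50/3 (H = -⅓*(-50) = 50/3 ≈ 16.667)
w(N, I) = N² (w(N, I) = (N + 0)² = N²)
r(d, R) = d²
(L(-56) + r(H, -2)) - 816 = (-13*(-56) + (50/3)²) - 816 = (728 + 2500/9) - 816 = 9052/9 - 816 = 1708/9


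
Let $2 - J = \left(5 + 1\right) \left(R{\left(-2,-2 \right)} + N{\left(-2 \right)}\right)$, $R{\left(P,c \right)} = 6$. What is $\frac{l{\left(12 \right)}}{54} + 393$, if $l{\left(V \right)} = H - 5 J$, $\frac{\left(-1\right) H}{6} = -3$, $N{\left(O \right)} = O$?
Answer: $\frac{10675}{27} \approx 395.37$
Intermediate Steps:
$H = 18$ ($H = \left(-6\right) \left(-3\right) = 18$)
$J = -22$ ($J = 2 - \left(5 + 1\right) \left(6 - 2\right) = 2 - 6 \cdot 4 = 2 - 24 = -22$)
$l{\left(V \right)} = 128$ ($l{\left(V \right)} = 18 - -110 = 18 + 110 = 128$)
$\frac{l{\left(12 \right)}}{54} + 393 = \frac{128}{54} + 393 = 128 \cdot \frac{1}{54} + 393 = \frac{64}{27} + 393 = \frac{10675}{27}$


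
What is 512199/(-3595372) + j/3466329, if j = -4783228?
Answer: -18972934268287/12462742229388 ≈ -1.5224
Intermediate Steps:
512199/(-3595372) + j/3466329 = 512199/(-3595372) - 4783228/3466329 = 512199*(-1/3595372) - 4783228*1/3466329 = -512199/3595372 - 4783228/3466329 = -18972934268287/12462742229388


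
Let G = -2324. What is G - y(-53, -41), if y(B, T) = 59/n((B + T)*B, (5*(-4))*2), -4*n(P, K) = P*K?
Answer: -115781739/49820 ≈ -2324.0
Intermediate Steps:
n(P, K) = -K*P/4 (n(P, K) = -P*K/4 = -K*P/4)
y(B, T) = 59/(10*B*(B + T)) (y(B, T) = 59/((-(5*(-4))*2*(B + T)*B/4)) = 59/((-(-20*2)*B*(B + T)/4)) = 59/((-¼*(-40)*B*(B + T))) = 59/((10*B*(B + T))) = 59*(1/(10*B*(B + T))) = 59/(10*B*(B + T)))
G - y(-53, -41) = -2324 - 59/(10*(-53)*(-53 - 41)) = -2324 - 59*(-1)/(10*53*(-94)) = -2324 - 59*(-1)*(-1)/(10*53*94) = -2324 - 1*59/49820 = -2324 - 59/49820 = -115781739/49820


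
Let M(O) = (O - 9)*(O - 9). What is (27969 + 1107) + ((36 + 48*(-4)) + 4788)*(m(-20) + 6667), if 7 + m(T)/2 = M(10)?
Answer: 30855036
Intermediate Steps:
M(O) = (-9 + O)² (M(O) = (-9 + O)*(-9 + O) = (-9 + O)²)
m(T) = -12 (m(T) = -14 + 2*(-9 + 10)² = -14 + 2*1² = -14 + 2*1 = -14 + 2 = -12)
(27969 + 1107) + ((36 + 48*(-4)) + 4788)*(m(-20) + 6667) = (27969 + 1107) + ((36 + 48*(-4)) + 4788)*(-12 + 6667) = 29076 + ((36 - 192) + 4788)*6655 = 29076 + (-156 + 4788)*6655 = 29076 + 4632*6655 = 29076 + 30825960 = 30855036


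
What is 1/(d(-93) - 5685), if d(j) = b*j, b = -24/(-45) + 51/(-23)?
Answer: -115/635764 ≈ -0.00018088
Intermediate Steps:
b = -581/345 (b = -24*(-1/45) + 51*(-1/23) = 8/15 - 51/23 = -581/345 ≈ -1.6841)
d(j) = -581*j/345
1/(d(-93) - 5685) = 1/(-581/345*(-93) - 5685) = 1/(18011/115 - 5685) = 1/(-635764/115) = -115/635764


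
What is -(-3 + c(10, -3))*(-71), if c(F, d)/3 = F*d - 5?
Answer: -7668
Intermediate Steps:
c(F, d) = -15 + 3*F*d (c(F, d) = 3*(F*d - 5) = 3*(-5 + F*d) = -15 + 3*F*d)
-(-3 + c(10, -3))*(-71) = -(-3 + (-15 + 3*10*(-3)))*(-71) = -(-3 + (-15 - 90))*(-71) = -(-3 - 105)*(-71) = -(-108)*(-71) = -1*7668 = -7668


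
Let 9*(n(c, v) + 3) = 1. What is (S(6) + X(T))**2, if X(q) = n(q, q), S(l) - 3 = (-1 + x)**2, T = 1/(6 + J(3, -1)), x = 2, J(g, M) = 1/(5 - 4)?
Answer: 100/81 ≈ 1.2346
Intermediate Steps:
J(g, M) = 1 (J(g, M) = 1/1 = 1)
T = 1/7 (T = 1/(6 + 1) = 1/7 ≈ 0.14286)
n(c, v) = -26/9 (n(c, v) = -3 + (1/9)*1 = -3 + 1/9 = -26/9)
S(l) = 4 (S(l) = 3 + (-1 + 2)**2 = 3 + 1**2 = 3 + 1 = 4)
X(q) = -26/9
(S(6) + X(T))**2 = (4 - 26/9)**2 = (10/9)**2 = 100/81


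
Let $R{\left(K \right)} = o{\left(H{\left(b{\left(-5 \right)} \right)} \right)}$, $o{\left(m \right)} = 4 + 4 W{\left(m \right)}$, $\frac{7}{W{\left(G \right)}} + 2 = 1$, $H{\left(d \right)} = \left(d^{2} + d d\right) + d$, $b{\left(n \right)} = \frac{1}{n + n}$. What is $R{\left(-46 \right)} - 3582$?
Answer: $-3606$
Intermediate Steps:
$b{\left(n \right)} = \frac{1}{2 n}$
$H{\left(d \right)} = d + 2 d^{2}$ ($H{\left(d \right)} = \left(d^{2} + d^{2}\right) + d = 2 d^{2} + d = d + 2 d^{2}$)
$W{\left(G \right)} = -7$ ($W{\left(G \right)} = \frac{7}{-2 + 1} = \frac{7}{-1} = 7 \left(-1\right) = -7$)
$o{\left(m \right)} = -24$ ($o{\left(m \right)} = 4 + 4 \left(-7\right) = 4 - 28 = -24$)
$R{\left(K \right)} = -24$
$R{\left(-46 \right)} - 3582 = -24 - 3582 = -3606$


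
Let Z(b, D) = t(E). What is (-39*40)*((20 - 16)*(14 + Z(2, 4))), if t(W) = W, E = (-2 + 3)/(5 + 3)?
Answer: -88140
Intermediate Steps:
E = ⅛ (E = 1/8 = 1*(⅛) = ⅛ ≈ 0.12500)
Z(b, D) = ⅛
(-39*40)*((20 - 16)*(14 + Z(2, 4))) = (-39*40)*((20 - 16)*(14 + ⅛)) = -6240*113/8 = -1560*113/2 = -88140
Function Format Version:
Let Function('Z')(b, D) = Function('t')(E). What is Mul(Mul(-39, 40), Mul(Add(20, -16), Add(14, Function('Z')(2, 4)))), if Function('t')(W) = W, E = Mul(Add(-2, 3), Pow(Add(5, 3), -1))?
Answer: -88140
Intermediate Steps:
E = Rational(1, 8) (E = Mul(1, Pow(8, -1)) = Mul(1, Rational(1, 8)) = Rational(1, 8) ≈ 0.12500)
Function('Z')(b, D) = Rational(1, 8)
Mul(Mul(-39, 40), Mul(Add(20, -16), Add(14, Function('Z')(2, 4)))) = Mul(Mul(-39, 40), Mul(Add(20, -16), Add(14, Rational(1, 8)))) = Mul(-1560, Mul(4, Rational(113, 8))) = Mul(-1560, Rational(113, 2)) = -88140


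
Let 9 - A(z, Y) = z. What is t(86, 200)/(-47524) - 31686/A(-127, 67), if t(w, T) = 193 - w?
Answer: -94116251/403954 ≈ -232.99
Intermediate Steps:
A(z, Y) = 9 - z
t(86, 200)/(-47524) - 31686/A(-127, 67) = (193 - 1*86)/(-47524) - 31686/(9 - 1*(-127)) = (193 - 86)*(-1/47524) - 31686/(9 + 127) = 107*(-1/47524) - 31686/136 = -107/47524 - 31686*1/136 = -107/47524 - 15843/68 = -94116251/403954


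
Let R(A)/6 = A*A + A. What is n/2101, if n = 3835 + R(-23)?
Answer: 6871/2101 ≈ 3.2703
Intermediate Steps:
R(A) = 6*A + 6*A² (R(A) = 6*(A*A + A) = 6*(A² + A) = 6*(A + A²) = 6*A + 6*A²)
n = 6871 (n = 3835 + 6*(-23)*(1 - 23) = 3835 + 6*(-23)*(-22) = 3835 + 3036 = 6871)
n/2101 = 6871/2101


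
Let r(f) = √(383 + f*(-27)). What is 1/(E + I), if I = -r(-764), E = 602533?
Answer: 602533/363045995078 + √21011/363045995078 ≈ 1.6601e-6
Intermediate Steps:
r(f) = √(383 - 27*f)
I = -√21011 (I = -√(383 - 27*(-764)) = -√(383 + 20628) = -√21011 ≈ -144.95)
1/(E + I) = 1/(602533 - √21011)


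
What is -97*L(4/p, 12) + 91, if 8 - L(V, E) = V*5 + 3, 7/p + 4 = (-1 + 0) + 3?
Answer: -6638/7 ≈ -948.29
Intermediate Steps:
p = -7/2 (p = 7/(-4 + ((-1 + 0) + 3)) = 7/(-4 + (-1 + 3)) = 7/(-4 + 2) = 7/(-2) = 7*(-1/2) = -7/2 ≈ -3.5000)
L(V, E) = 5 - 5*V (L(V, E) = 8 - (V*5 + 3) = 8 - (5*V + 3) = 8 - (3 + 5*V) = 8 + (-3 - 5*V) = 5 - 5*V)
-97*L(4/p, 12) + 91 = -97*(5 - 20/(-7/2)) + 91 = -97*(5 - 20*(-2)/7) + 91 = -97*(5 - 5*(-8/7)) + 91 = -97*(5 + 40/7) + 91 = -97*75/7 + 91 = -7275/7 + 91 = -6638/7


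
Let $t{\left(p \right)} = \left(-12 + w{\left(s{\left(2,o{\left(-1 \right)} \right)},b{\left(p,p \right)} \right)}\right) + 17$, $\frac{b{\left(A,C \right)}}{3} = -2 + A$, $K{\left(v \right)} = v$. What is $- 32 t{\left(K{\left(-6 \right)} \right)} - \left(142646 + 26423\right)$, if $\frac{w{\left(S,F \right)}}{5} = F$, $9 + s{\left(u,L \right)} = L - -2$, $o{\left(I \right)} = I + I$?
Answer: $-165389$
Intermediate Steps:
$o{\left(I \right)} = 2 I$
$s{\left(u,L \right)} = -7 + L$ ($s{\left(u,L \right)} = -9 + \left(L - -2\right) = -9 + \left(L + 2\right) = -9 + \left(2 + L\right) = -7 + L$)
$b{\left(A,C \right)} = -6 + 3 A$ ($b{\left(A,C \right)} = 3 \left(-2 + A\right) = -6 + 3 A$)
$w{\left(S,F \right)} = 5 F$
$t{\left(p \right)} = -25 + 15 p$ ($t{\left(p \right)} = \left(-12 + 5 \left(-6 + 3 p\right)\right) + 17 = \left(-12 + \left(-30 + 15 p\right)\right) + 17 = \left(-42 + 15 p\right) + 17 = -25 + 15 p$)
$- 32 t{\left(K{\left(-6 \right)} \right)} - \left(142646 + 26423\right) = - 32 \left(-25 + 15 \left(-6\right)\right) - \left(142646 + 26423\right) = - 32 \left(-25 - 90\right) - 169069 = \left(-32\right) \left(-115\right) - 169069 = 3680 - 169069 = -165389$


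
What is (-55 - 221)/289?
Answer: -276/289 ≈ -0.95502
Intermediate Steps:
(-55 - 221)/289 = -276*1/289 = -276/289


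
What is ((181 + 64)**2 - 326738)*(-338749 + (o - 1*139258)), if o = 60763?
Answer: 111284398972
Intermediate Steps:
((181 + 64)**2 - 326738)*(-338749 + (o - 1*139258)) = ((181 + 64)**2 - 326738)*(-338749 + (60763 - 1*139258)) = (245**2 - 326738)*(-338749 + (60763 - 139258)) = (60025 - 326738)*(-338749 - 78495) = -266713*(-417244) = 111284398972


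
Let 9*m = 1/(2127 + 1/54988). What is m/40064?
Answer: 13747/10543195094688 ≈ 1.3039e-9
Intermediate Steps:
m = 54988/1052635293 (m = 1/(9*(2127 + 1/54988)) = 1/(9*(116959477/54988)) = (⅑)*(54988/116959477) = 54988/1052635293 ≈ 5.2238e-5)
m/40064 = (54988/1052635293)/40064 = (54988/1052635293)*(1/40064) = 13747/10543195094688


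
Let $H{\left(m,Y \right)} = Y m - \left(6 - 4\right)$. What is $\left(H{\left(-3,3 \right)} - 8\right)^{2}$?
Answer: $361$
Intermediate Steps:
$H{\left(m,Y \right)} = -2 + Y m$ ($H{\left(m,Y \right)} = Y m - 2 = -2 + Y m$)
$\left(H{\left(-3,3 \right)} - 8\right)^{2} = \left(\left(-2 + 3 \left(-3\right)\right) - 8\right)^{2} = \left(\left(-2 - 9\right) - 8\right)^{2} = \left(-11 - 8\right)^{2} = \left(-19\right)^{2} = 361$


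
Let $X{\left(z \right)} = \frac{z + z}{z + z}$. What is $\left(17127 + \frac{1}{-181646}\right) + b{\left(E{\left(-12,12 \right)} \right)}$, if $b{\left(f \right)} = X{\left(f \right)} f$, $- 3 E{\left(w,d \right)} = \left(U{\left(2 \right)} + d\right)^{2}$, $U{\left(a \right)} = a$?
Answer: $\frac{9297550507}{544938} \approx 17062.0$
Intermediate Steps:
$X{\left(z \right)} = 1$ ($X{\left(z \right)} = \frac{2 z}{2 z} = 2 z \frac{1}{2 z} = 1$)
$E{\left(w,d \right)} = - \frac{\left(2 + d\right)^{2}}{3}$
$b{\left(f \right)} = f$ ($b{\left(f \right)} = 1 f = f$)
$\left(17127 + \frac{1}{-181646}\right) + b{\left(E{\left(-12,12 \right)} \right)} = \left(17127 + \frac{1}{-181646}\right) - \frac{\left(2 + 12\right)^{2}}{3} = \left(17127 - \frac{1}{181646}\right) - \frac{14^{2}}{3} = \frac{3111051041}{181646} - \frac{196}{3} = \frac{9297550507}{544938}$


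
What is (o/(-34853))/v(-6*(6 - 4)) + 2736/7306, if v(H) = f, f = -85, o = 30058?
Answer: 45741854/118923415 ≈ 0.38463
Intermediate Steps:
v(H) = -85
(o/(-34853))/v(-6*(6 - 4)) + 2736/7306 = (30058/(-34853))/(-85) + 2736/7306 = (30058*(-1/34853))*(-1/85) + 2736*(1/7306) = -4294/4979*(-1/85) + 1368/3653 = 4294/423215 + 1368/3653 = 45741854/118923415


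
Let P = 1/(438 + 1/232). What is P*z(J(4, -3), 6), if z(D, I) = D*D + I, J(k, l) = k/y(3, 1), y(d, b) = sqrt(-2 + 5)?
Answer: 7888/304851 ≈ 0.025875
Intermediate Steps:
y(d, b) = sqrt(3)
J(k, l) = k*sqrt(3)/3 (J(k, l) = k/(sqrt(3)) = k*(sqrt(3)/3) = k*sqrt(3)/3)
z(D, I) = I + D**2 (z(D, I) = D**2 + I = I + D**2)
P = 232/101617 (P = 1/(438 + 1/232) = 1/(101617/232) = 232/101617 ≈ 0.0022831)
P*z(J(4, -3), 6) = 232*(6 + ((1/3)*4*sqrt(3))**2)/101617 = 232*(6 + (4*sqrt(3)/3)**2)/101617 = 232*(6 + 16/3)/101617 = (232/101617)*(34/3) = 7888/304851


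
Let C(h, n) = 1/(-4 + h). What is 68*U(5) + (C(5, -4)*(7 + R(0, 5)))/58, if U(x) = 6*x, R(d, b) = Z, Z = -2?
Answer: 118325/58 ≈ 2040.1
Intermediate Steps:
R(d, b) = -2
68*U(5) + (C(5, -4)*(7 + R(0, 5)))/58 = 68*(6*5) + ((7 - 2)/(-4 + 5))/58 = 68*30 + (5/1)*(1/58) = 2040 + (1*5)*(1/58) = 2040 + 5*(1/58) = 2040 + 5/58 = 118325/58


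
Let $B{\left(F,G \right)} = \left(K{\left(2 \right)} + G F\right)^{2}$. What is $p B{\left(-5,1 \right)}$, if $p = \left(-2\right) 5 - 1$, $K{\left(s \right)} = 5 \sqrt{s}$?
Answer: $-825 + 550 \sqrt{2} \approx -47.183$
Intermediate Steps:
$p = -11$ ($p = -10 - 1 = -11$)
$B{\left(F,G \right)} = \left(5 \sqrt{2} + F G\right)^{2}$ ($B{\left(F,G \right)} = \left(5 \sqrt{2} + G F\right)^{2} = \left(5 \sqrt{2} + F G\right)^{2}$)
$p B{\left(-5,1 \right)} = - 11 \left(5 \sqrt{2} - 5\right)^{2} = - 11 \left(-5 + 5 \sqrt{2}\right)^{2}$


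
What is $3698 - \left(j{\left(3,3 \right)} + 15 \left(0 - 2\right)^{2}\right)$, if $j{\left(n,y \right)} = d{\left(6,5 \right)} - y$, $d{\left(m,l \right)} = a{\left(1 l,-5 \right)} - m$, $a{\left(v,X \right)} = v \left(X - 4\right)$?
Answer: $3692$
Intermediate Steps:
$a{\left(v,X \right)} = v \left(-4 + X\right)$
$d{\left(m,l \right)} = - m - 9 l$ ($d{\left(m,l \right)} = 1 l \left(-4 - 5\right) - m = l \left(-9\right) - m = - 9 l - m = - m - 9 l$)
$j{\left(n,y \right)} = -51 - y$ ($j{\left(n,y \right)} = \left(\left(-1\right) 6 - 45\right) - y = \left(-6 - 45\right) - y = -51 - y$)
$3698 - \left(j{\left(3,3 \right)} + 15 \left(0 - 2\right)^{2}\right) = 3698 - \left(\left(-51 - 3\right) + 15 \left(0 - 2\right)^{2}\right) = 3698 - \left(\left(-51 - 3\right) + 15 \left(-2\right)^{2}\right) = 3698 - \left(-54 + 15 \cdot 4\right) = 3698 - \left(-54 + 60\right) = 3698 - 6 = 3692$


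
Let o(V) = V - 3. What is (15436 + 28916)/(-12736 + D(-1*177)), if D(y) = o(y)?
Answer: -11088/3229 ≈ -3.4339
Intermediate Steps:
o(V) = -3 + V
D(y) = -3 + y
(15436 + 28916)/(-12736 + D(-1*177)) = (15436 + 28916)/(-12736 + (-3 - 1*177)) = 44352/(-12736 + (-3 - 177)) = 44352/(-12736 - 180) = 44352/(-12916) = 44352*(-1/12916) = -11088/3229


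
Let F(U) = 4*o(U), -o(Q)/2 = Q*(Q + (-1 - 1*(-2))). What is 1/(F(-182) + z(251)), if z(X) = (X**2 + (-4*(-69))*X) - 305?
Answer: -1/131564 ≈ -7.6009e-6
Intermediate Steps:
o(Q) = -2*Q*(1 + Q) (o(Q) = -2*Q*(Q + (-1 - 1*(-2))) = -2*Q*(Q + (-1 + 2)) = -2*Q*(Q + 1) = -2*Q*(1 + Q))
z(X) = -305 + X**2 + 276*X (z(X) = (X**2 + 276*X) - 305 = -305 + X**2 + 276*X)
F(U) = -8*U*(1 + U) (F(U) = 4*(-2*U*(1 + U)) = -8*U*(1 + U))
1/(F(-182) + z(251)) = 1/(-8*(-182)*(1 - 182) + (-305 + 251**2 + 276*251)) = 1/(-8*(-182)*(-181) + (-305 + 63001 + 69276)) = 1/(-263536 + 131972) = 1/(-131564) = -1/131564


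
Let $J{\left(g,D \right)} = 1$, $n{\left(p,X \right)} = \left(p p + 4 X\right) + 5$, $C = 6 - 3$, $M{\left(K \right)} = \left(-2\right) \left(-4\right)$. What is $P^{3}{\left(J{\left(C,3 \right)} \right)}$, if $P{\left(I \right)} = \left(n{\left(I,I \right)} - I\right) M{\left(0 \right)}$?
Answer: $373248$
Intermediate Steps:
$M{\left(K \right)} = 8$
$C = 3$ ($C = 6 - 3 = 3$)
$n{\left(p,X \right)} = 5 + p^{2} + 4 X$ ($n{\left(p,X \right)} = \left(p^{2} + 4 X\right) + 5 = 5 + p^{2} + 4 X$)
$P{\left(I \right)} = 40 + 8 I^{2} + 24 I$ ($P{\left(I \right)} = \left(\left(5 + I^{2} + 4 I\right) - I\right) 8 = \left(5 + I^{2} + 3 I\right) 8 = 40 + 8 I^{2} + 24 I$)
$P^{3}{\left(J{\left(C,3 \right)} \right)} = \left(40 + 8 \cdot 1^{2} + 24 \cdot 1\right)^{3} = \left(40 + 8 \cdot 1 + 24\right)^{3} = \left(40 + 8 + 24\right)^{3} = 72^{3} = 373248$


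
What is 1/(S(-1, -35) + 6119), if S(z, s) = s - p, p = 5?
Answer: 1/6079 ≈ 0.00016450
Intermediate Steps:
S(z, s) = -5 + s (S(z, s) = s - 1*5 = s - 5 = -5 + s)
1/(S(-1, -35) + 6119) = 1/((-5 - 35) + 6119) = 1/(-40 + 6119) = 1/6079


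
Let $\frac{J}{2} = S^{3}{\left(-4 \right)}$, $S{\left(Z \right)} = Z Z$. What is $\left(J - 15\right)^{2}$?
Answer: $66863329$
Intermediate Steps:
$S{\left(Z \right)} = Z^{2}$
$J = 8192$ ($J = 2 \left(\left(-4\right)^{2}\right)^{3} = 2 \cdot 16^{3} = 2 \cdot 4096 = 8192$)
$\left(J - 15\right)^{2} = \left(8192 - 15\right)^{2} = 8177^{2} = 66863329$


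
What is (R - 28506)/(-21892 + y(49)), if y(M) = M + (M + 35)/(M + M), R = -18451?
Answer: 328699/152895 ≈ 2.1498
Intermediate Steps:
y(M) = M + (35 + M)/(2*M) (y(M) = M + (35 + M)/((2*M)) = M + (35 + M)*(1/(2*M)) = M + (35 + M)/(2*M))
(R - 28506)/(-21892 + y(49)) = (-18451 - 28506)/(-21892 + (½ + 49 + (35/2)/49)) = -46957/(-21892 + (½ + 49 + (35/2)*(1/49))) = -46957/(-21892 + (½ + 49 + 5/14)) = -46957/(-21892 + 349/7) = -46957/(-152895/7) = -46957*(-7/152895) = 328699/152895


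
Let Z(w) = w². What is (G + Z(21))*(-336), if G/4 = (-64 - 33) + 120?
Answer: -179088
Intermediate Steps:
G = 92 (G = 4*((-64 - 33) + 120) = 4*(-97 + 120) = 4*23 = 92)
(G + Z(21))*(-336) = (92 + 21²)*(-336) = (92 + 441)*(-336) = 533*(-336) = -179088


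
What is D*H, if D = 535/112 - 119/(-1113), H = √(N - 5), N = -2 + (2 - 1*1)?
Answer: 86969*I*√6/17808 ≈ 11.963*I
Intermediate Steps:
N = -1 (N = -2 + (2 - 1) = -2 + 1 = -1)
H = I*√6 (H = √(-1 - 5) = √(-6) = I*√6 ≈ 2.4495*I)
D = 86969/17808 (D = 535*(1/112) - 119*(-1/1113) = 535/112 + 17/159 = 86969/17808 ≈ 4.8837)
D*H = 86969*(I*√6)/17808 = 86969*I*√6/17808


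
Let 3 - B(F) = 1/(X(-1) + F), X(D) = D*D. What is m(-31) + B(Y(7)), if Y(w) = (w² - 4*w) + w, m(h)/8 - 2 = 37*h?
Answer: -265554/29 ≈ -9157.0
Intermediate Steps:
X(D) = D²
m(h) = 16 + 296*h (m(h) = 16 + 8*(37*h) = 16 + 296*h)
Y(w) = w² - 3*w
B(F) = 3 - 1/(1 + F) (B(F) = 3 - 1/((-1)² + F) = 3 - 1/(1 + F))
m(-31) + B(Y(7)) = (16 + 296*(-31)) + (2 + 3*(7*(-3 + 7)))/(1 + 7*(-3 + 7)) = (16 - 9176) + (2 + 3*(7*4))/(1 + 7*4) = -9160 + (2 + 3*28)/(1 + 28) = -9160 + (2 + 84)/29 = -9160 + (1/29)*86 = -9160 + 86/29 = -265554/29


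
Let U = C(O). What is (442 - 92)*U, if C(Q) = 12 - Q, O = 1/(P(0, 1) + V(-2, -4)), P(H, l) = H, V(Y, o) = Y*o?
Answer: 16625/4 ≈ 4156.3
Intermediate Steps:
O = ⅛ (O = 1/(0 - 2*(-4)) = 1/(0 + 8) = 1/8 = ⅛ ≈ 0.12500)
U = 95/8 (U = 12 - 1*⅛ = 12 - ⅛ = 95/8 ≈ 11.875)
(442 - 92)*U = (442 - 92)*(95/8) = 350*(95/8) = 16625/4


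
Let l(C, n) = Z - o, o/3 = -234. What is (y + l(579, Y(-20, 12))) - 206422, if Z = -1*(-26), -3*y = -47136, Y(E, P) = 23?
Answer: -189982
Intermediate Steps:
o = -702 (o = 3*(-234) = -702)
y = 15712 (y = -⅓*(-47136) = 15712)
Z = 26
l(C, n) = 728 (l(C, n) = 26 - 1*(-702) = 26 + 702 = 728)
(y + l(579, Y(-20, 12))) - 206422 = (15712 + 728) - 206422 = 16440 - 206422 = -189982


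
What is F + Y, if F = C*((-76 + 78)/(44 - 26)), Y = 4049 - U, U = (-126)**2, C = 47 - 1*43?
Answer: -106439/9 ≈ -11827.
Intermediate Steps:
C = 4 (C = 47 - 43 = 4)
U = 15876
Y = -11827 (Y = 4049 - 1*15876 = 4049 - 15876 = -11827)
F = 4/9 (F = 4*((-76 + 78)/(44 - 26)) = 4*(2/18) = 4*(2*(1/18)) = 4*(1/9) = 4/9 ≈ 0.44444)
F + Y = 4/9 - 11827 = -106439/9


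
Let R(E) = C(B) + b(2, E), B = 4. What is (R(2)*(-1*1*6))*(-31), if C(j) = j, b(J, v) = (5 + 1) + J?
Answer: 2232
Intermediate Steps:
b(J, v) = 6 + J
R(E) = 12 (R(E) = 4 + (6 + 2) = 4 + 8 = 12)
(R(2)*(-1*1*6))*(-31) = (12*(-1*1*6))*(-31) = (12*(-1*6))*(-31) = (12*(-6))*(-31) = -72*(-31) = 2232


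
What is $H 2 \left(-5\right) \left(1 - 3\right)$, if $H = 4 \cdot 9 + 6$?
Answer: $840$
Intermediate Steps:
$H = 42$ ($H = 36 + 6 = 42$)
$H 2 \left(-5\right) \left(1 - 3\right) = 42 \cdot 2 \left(-5\right) \left(1 - 3\right) = 42 \left(\left(-10\right) \left(-2\right)\right) = 42 \cdot 20 = 840$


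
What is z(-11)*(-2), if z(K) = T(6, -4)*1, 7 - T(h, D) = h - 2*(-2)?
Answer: 6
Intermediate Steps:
T(h, D) = 3 - h (T(h, D) = 7 - (h - 2*(-2)) = 7 - (h + 4) = 7 - (4 + h) = 7 + (-4 - h) = 3 - h)
z(K) = -3 (z(K) = (3 - 1*6)*1 = (3 - 6)*1 = -3*1 = -3)
z(-11)*(-2) = -3*(-2) = 6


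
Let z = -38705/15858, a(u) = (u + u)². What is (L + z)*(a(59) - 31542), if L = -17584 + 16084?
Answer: 209880635345/7929 ≈ 2.6470e+7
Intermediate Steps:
a(u) = 4*u² (a(u) = (2*u)² = 4*u²)
z = -38705/15858 (z = -38705*1/15858 = -38705/15858 ≈ -2.4407)
L = -1500
(L + z)*(a(59) - 31542) = (-1500 - 38705/15858)*(4*59² - 31542) = -23825705*(4*3481 - 31542)/15858 = -23825705*(13924 - 31542)/15858 = -23825705/15858*(-17618) = 209880635345/7929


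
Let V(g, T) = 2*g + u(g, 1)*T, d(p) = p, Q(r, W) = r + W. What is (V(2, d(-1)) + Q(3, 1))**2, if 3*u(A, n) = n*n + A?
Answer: 49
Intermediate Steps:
Q(r, W) = W + r
u(A, n) = A/3 + n**2/3 (u(A, n) = (n*n + A)/3 = (n**2 + A)/3 = (A + n**2)/3 = A/3 + n**2/3)
V(g, T) = 2*g + T*(1/3 + g/3) (V(g, T) = 2*g + (g/3 + (1/3)*1**2)*T = 2*g + (g/3 + (1/3)*1)*T = 2*g + (g/3 + 1/3)*T = 2*g + (1/3 + g/3)*T = 2*g + T*(1/3 + g/3))
(V(2, d(-1)) + Q(3, 1))**2 = ((2*2 + (1/3)*(-1)*(1 + 2)) + (1 + 3))**2 = ((4 + (1/3)*(-1)*3) + 4)**2 = ((4 - 1) + 4)**2 = (3 + 4)**2 = 7**2 = 49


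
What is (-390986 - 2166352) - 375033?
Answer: -2932371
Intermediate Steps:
(-390986 - 2166352) - 375033 = -2557338 - 375033 = -2932371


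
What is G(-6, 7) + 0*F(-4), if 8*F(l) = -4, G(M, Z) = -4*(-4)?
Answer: 16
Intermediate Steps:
G(M, Z) = 16
F(l) = -½ (F(l) = (⅛)*(-4) = -½)
G(-6, 7) + 0*F(-4) = 16 + 0*(-½) = 16 + 0 = 16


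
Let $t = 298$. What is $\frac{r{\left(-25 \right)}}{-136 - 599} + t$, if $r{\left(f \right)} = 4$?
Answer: $\frac{219026}{735} \approx 297.99$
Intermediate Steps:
$\frac{r{\left(-25 \right)}}{-136 - 599} + t = \frac{4}{-136 - 599} + 298 = \frac{4}{-735} + 298 = 4 \left(- \frac{1}{735}\right) + 298 = - \frac{4}{735} + 298 = \frac{219026}{735}$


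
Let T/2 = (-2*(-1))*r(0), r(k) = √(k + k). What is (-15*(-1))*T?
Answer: 0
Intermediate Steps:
r(k) = √2*√k (r(k) = √(2*k) = √2*√k)
T = 0 (T = 2*((-2*(-1))*(√2*√0)) = 2*(2*(√2*0)) = 2*(2*0) = 2*0 = 0)
(-15*(-1))*T = -15*(-1)*0 = 15*0 = 0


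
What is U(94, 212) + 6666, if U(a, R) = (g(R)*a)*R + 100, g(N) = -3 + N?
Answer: 4171718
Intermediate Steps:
U(a, R) = 100 + R*a*(-3 + R) (U(a, R) = ((-3 + R)*a)*R + 100 = (a*(-3 + R))*R + 100 = R*a*(-3 + R) + 100 = 100 + R*a*(-3 + R))
U(94, 212) + 6666 = (100 + 212*94*(-3 + 212)) + 6666 = (100 + 212*94*209) + 6666 = (100 + 4164952) + 6666 = 4165052 + 6666 = 4171718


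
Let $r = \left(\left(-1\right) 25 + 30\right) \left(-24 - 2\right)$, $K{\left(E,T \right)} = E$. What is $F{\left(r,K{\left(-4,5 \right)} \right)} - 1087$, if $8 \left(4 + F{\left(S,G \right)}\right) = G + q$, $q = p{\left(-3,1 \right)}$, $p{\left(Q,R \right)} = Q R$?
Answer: $- \frac{8735}{8} \approx -1091.9$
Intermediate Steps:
$r = -130$ ($r = \left(-25 + 30\right) \left(-26\right) = 5 \left(-26\right) = -130$)
$q = -3$ ($q = \left(-3\right) 1 = -3$)
$F{\left(S,G \right)} = - \frac{35}{8} + \frac{G}{8}$ ($F{\left(S,G \right)} = -4 + \frac{G - 3}{8} = -4 + \frac{-3 + G}{8} = -4 + \left(- \frac{3}{8} + \frac{G}{8}\right) = - \frac{35}{8} + \frac{G}{8}$)
$F{\left(r,K{\left(-4,5 \right)} \right)} - 1087 = \left(- \frac{35}{8} + \frac{1}{8} \left(-4\right)\right) - 1087 = \left(- \frac{35}{8} - \frac{1}{2}\right) - 1087 = - \frac{39}{8} - 1087 = - \frac{8735}{8}$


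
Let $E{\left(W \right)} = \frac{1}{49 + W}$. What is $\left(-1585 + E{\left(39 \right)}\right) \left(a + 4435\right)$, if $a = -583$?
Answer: $- \frac{134318277}{22} \approx -6.1054 \cdot 10^{6}$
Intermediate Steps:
$\left(-1585 + E{\left(39 \right)}\right) \left(a + 4435\right) = \left(-1585 + \frac{1}{49 + 39}\right) \left(-583 + 4435\right) = \left(-1585 + \frac{1}{88}\right) 3852 = \left(- \frac{139479}{88}\right) 3852 = - \frac{134318277}{22}$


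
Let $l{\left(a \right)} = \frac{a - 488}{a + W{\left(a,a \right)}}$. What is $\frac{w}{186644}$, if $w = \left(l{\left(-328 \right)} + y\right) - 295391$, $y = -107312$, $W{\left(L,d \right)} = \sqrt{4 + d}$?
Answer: $- \frac{10863651919}{5035095188} + \frac{918 i}{1258773797} \approx -2.1576 + 7.2928 \cdot 10^{-7} i$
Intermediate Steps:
$l{\left(a \right)} = \frac{-488 + a}{a + \sqrt{4 + a}}$ ($l{\left(a \right)} = \frac{a - 488}{a + \sqrt{4 + a}} = \frac{-488 + a}{a + \sqrt{4 + a}}$)
$w = -402703 - \frac{204 \left(-328 - 18 i\right)}{26977}$ ($w = \left(\frac{-488 - 328}{-328 + \sqrt{4 - 328}} - 107312\right) - 295391 = \left(\frac{1}{-328 + \sqrt{-324}} \left(-816\right) - 107312\right) - 295391 = \left(\frac{1}{-328 + 18 i} \left(-816\right) - 107312\right) - 295391 = \left(\frac{-328 - 18 i}{107908} \left(-816\right) - 107312\right) - 295391 = \left(- \frac{204 \left(-328 - 18 i\right)}{26977} - 107312\right) - 295391 = \left(-107312 - \frac{204 \left(-328 - 18 i\right)}{26977}\right) - 295391 = -402703 - \frac{204 \left(-328 - 18 i\right)}{26977} \approx -4.027 \cdot 10^{5} + 0.13612 i$)
$\frac{w}{186644} = \frac{- \frac{10863651919}{26977} + \frac{3672 i}{26977}}{186644} = \left(- \frac{10863651919}{26977} + \frac{3672 i}{26977}\right) \frac{1}{186644} = - \frac{10863651919}{5035095188} + \frac{918 i}{1258773797}$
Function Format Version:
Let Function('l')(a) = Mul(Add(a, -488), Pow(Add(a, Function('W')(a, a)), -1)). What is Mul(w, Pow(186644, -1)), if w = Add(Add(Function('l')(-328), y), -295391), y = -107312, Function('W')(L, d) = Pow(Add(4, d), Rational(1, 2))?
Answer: Add(Rational(-10863651919, 5035095188), Mul(Rational(918, 1258773797), I)) ≈ Add(-2.1576, Mul(7.2928e-7, I))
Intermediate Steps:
Function('l')(a) = Mul(Pow(Add(a, Pow(Add(4, a), Rational(1, 2))), -1), Add(-488, a)) (Function('l')(a) = Mul(Add(a, -488), Pow(Add(a, Pow(Add(4, a), Rational(1, 2))), -1)) = Mul(Add(-488, a), Pow(Add(a, Pow(Add(4, a), Rational(1, 2))), -1)) = Mul(Pow(Add(a, Pow(Add(4, a), Rational(1, 2))), -1), Add(-488, a)))
w = Add(-402703, Mul(Rational(-204, 26977), Add(-328, Mul(-18, I)))) (w = Add(Add(Mul(Pow(Add(-328, Pow(Add(4, -328), Rational(1, 2))), -1), Add(-488, -328)), -107312), -295391) = Add(Add(Mul(Pow(Add(-328, Pow(-324, Rational(1, 2))), -1), -816), -107312), -295391) = Add(Add(Mul(Pow(Add(-328, Mul(18, I)), -1), -816), -107312), -295391) = Add(Add(Mul(Mul(Rational(1, 107908), Add(-328, Mul(-18, I))), -816), -107312), -295391) = Add(Add(Mul(Rational(-204, 26977), Add(-328, Mul(-18, I))), -107312), -295391) = Add(Add(-107312, Mul(Rational(-204, 26977), Add(-328, Mul(-18, I)))), -295391) = Add(-402703, Mul(Rational(-204, 26977), Add(-328, Mul(-18, I)))) ≈ Add(-4.0270e+5, Mul(0.13612, I)))
Mul(w, Pow(186644, -1)) = Mul(Add(Rational(-10863651919, 26977), Mul(Rational(3672, 26977), I)), Pow(186644, -1)) = Mul(Add(Rational(-10863651919, 26977), Mul(Rational(3672, 26977), I)), Rational(1, 186644)) = Add(Rational(-10863651919, 5035095188), Mul(Rational(918, 1258773797), I))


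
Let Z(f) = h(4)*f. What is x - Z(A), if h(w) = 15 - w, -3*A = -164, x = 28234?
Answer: 82898/3 ≈ 27633.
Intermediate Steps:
A = 164/3 (A = -1/3*(-164) = 164/3 ≈ 54.667)
Z(f) = 11*f (Z(f) = (15 - 1*4)*f = (15 - 4)*f = 11*f)
x - Z(A) = 28234 - 11*164/3 = 28234 - 1*1804/3 = 28234 - 1804/3 = 82898/3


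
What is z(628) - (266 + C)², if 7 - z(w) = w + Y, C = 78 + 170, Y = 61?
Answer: -264878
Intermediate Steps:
C = 248
z(w) = -54 - w (z(w) = 7 - (w + 61) = 7 - (61 + w) = 7 + (-61 - w) = -54 - w)
z(628) - (266 + C)² = (-54 - 1*628) - (266 + 248)² = (-54 - 628) - 1*514² = -682 - 1*264196 = -682 - 264196 = -264878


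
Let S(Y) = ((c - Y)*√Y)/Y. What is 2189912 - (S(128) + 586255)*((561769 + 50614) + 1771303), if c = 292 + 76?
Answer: -1397445646018 - 35755290*√2 ≈ -1.3975e+12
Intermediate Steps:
c = 368
S(Y) = (368 - Y)/√Y (S(Y) = ((368 - Y)*√Y)/Y = (√Y*(368 - Y))/Y = (368 - Y)/√Y)
2189912 - (S(128) + 586255)*((561769 + 50614) + 1771303) = 2189912 - ((368 - 1*128)/√128 + 586255)*((561769 + 50614) + 1771303) = 2189912 - ((√2/16)*(368 - 128) + 586255)*(612383 + 1771303) = 2189912 - ((√2/16)*240 + 586255)*2383686 = 2189912 - (15*√2 + 586255)*2383686 = 2189912 - (586255 + 15*√2)*2383686 = 2189912 - (1397447835930 + 35755290*√2) = 2189912 + (-1397447835930 - 35755290*√2) = -1397445646018 - 35755290*√2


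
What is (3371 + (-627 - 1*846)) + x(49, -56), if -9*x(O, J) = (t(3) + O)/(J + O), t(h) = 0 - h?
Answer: 119620/63 ≈ 1898.7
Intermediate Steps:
t(h) = -h
x(O, J) = -(-3 + O)/(9*(J + O)) (x(O, J) = -(-1*3 + O)/(9*(J + O)) = -(-3 + O)/(9*(J + O)))
(3371 + (-627 - 1*846)) + x(49, -56) = (3371 + (-627 - 1*846)) + (3 - 1*49)/(9*(-56 + 49)) = (3371 + (-627 - 846)) + (⅑)*(3 - 49)/(-7) = (3371 - 1473) + (⅑)*(-⅐)*(-46) = 1898 + 46/63 = 119620/63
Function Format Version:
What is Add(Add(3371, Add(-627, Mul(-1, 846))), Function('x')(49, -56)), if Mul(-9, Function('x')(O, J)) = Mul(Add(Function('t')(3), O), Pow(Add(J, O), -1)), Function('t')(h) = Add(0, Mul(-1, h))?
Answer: Rational(119620, 63) ≈ 1898.7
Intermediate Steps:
Function('t')(h) = Mul(-1, h)
Function('x')(O, J) = Mul(Rational(-1, 9), Pow(Add(J, O), -1), Add(-3, O)) (Function('x')(O, J) = Mul(Rational(-1, 9), Mul(Add(Mul(-1, 3), O), Pow(Add(J, O), -1))) = Mul(Rational(-1, 9), Mul(Add(-3, O), Pow(Add(J, O), -1))) = Mul(Rational(-1, 9), Mul(Pow(Add(J, O), -1), Add(-3, O))) = Mul(Rational(-1, 9), Pow(Add(J, O), -1), Add(-3, O)))
Add(Add(3371, Add(-627, Mul(-1, 846))), Function('x')(49, -56)) = Add(Add(3371, Add(-627, Mul(-1, 846))), Mul(Rational(1, 9), Pow(Add(-56, 49), -1), Add(3, Mul(-1, 49)))) = Add(Add(3371, Add(-627, -846)), Mul(Rational(1, 9), Pow(-7, -1), Add(3, -49))) = Add(Add(3371, -1473), Mul(Rational(1, 9), Rational(-1, 7), -46)) = Add(1898, Rational(46, 63)) = Rational(119620, 63)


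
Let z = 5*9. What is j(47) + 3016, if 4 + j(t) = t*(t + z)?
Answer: 7336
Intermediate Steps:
z = 45
j(t) = -4 + t*(45 + t) (j(t) = -4 + t*(t + 45) = -4 + t*(45 + t))
j(47) + 3016 = (-4 + 47**2 + 45*47) + 3016 = (-4 + 2209 + 2115) + 3016 = 4320 + 3016 = 7336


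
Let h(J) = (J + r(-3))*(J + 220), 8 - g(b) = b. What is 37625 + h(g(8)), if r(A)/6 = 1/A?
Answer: 37185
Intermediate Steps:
r(A) = 6/A
g(b) = 8 - b
h(J) = (-2 + J)*(220 + J) (h(J) = (J + 6/(-3))*(J + 220) = (J + 6*(-1/3))*(220 + J) = (J - 2)*(220 + J) = (-2 + J)*(220 + J))
37625 + h(g(8)) = 37625 + (-440 + (8 - 1*8)**2 + 218*(8 - 1*8)) = 37625 + (-440 + (8 - 8)**2 + 218*(8 - 8)) = 37625 + (-440 + 0**2 + 218*0) = 37625 + (-440 + 0 + 0) = 37625 - 440 = 37185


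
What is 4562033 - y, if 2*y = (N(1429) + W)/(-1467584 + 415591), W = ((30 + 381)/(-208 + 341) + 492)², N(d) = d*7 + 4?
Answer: 84893524799132457/18608704177 ≈ 4.5620e+6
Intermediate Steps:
N(d) = 4 + 7*d (N(d) = 7*d + 4 = 4 + 7*d)
W = 4335827409/17689 (W = (411/133 + 492)² = (65847/133)² = 4335827409/17689 ≈ 2.4511e+5)
y = -2256420616/18608704177 (y = (((4 + 7*1429) + 4335827409/17689)/(-1467584 + 415591))/2 = (((4 + 10003) + 4335827409/17689)/(-1051993))/2 = ((10007 + 4335827409/17689)*(-1/1051993))/2 = ((4512841232/17689)*(-1/1051993))/2 = (½)*(-4512841232/18608704177) = -2256420616/18608704177 ≈ -0.12126)
4562033 - y = 4562033 - 1*(-2256420616/18608704177) = 4562033 + 2256420616/18608704177 = 84893524799132457/18608704177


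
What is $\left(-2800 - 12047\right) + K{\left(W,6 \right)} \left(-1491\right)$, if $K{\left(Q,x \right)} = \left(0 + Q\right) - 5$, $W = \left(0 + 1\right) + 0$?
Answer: $-8883$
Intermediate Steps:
$W = 1$ ($W = 1 + 0 = 1$)
$K{\left(Q,x \right)} = -5 + Q$ ($K{\left(Q,x \right)} = Q - 5 = -5 + Q$)
$\left(-2800 - 12047\right) + K{\left(W,6 \right)} \left(-1491\right) = \left(-2800 - 12047\right) + \left(-5 + 1\right) \left(-1491\right) = -14847 - -5964 = -14847 + 5964 = -8883$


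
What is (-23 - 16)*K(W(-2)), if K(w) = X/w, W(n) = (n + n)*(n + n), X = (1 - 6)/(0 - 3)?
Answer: -65/16 ≈ -4.0625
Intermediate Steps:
X = 5/3 (X = -5/(-3) = -5*(-1/3) = 5/3 ≈ 1.6667)
W(n) = 4*n**2 (W(n) = (2*n)*(2*n) = 4*n**2)
K(w) = 5/(3*w)
(-23 - 16)*K(W(-2)) = (-23 - 16)*(5/(3*((4*(-2)**2)))) = -65/(4*4) = -65/16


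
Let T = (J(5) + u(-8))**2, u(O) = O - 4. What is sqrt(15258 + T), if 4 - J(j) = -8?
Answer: sqrt(15258) ≈ 123.52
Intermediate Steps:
J(j) = 12 (J(j) = 4 - 1*(-8) = 4 + 8 = 12)
u(O) = -4 + O
T = 0 (T = (12 + (-4 - 8))**2 = (12 - 12)**2 = 0**2 = 0)
sqrt(15258 + T) = sqrt(15258 + 0) = sqrt(15258)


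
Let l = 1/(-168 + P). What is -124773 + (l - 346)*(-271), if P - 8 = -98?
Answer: -7999535/258 ≈ -31006.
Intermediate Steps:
P = -90 (P = 8 - 98 = -90)
l = -1/258 (l = 1/(-168 - 90) = 1/(-258) = -1/258 ≈ -0.0038760)
-124773 + (l - 346)*(-271) = -124773 + (-1/258 - 346)*(-271) = -124773 - 89269/258*(-271) = -124773 + 24191899/258 = -7999535/258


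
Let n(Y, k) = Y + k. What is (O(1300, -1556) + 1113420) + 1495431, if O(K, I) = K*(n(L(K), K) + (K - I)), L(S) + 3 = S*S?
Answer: 2205007751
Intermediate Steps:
L(S) = -3 + S**2 (L(S) = -3 + S*S = -3 + S**2)
O(K, I) = K*(-3 + K**2 - I + 2*K) (O(K, I) = K*(((-3 + K**2) + K) + (K - I)) = K*((-3 + K + K**2) + (K - I)) = K*(-3 + K**2 - I + 2*K))
(O(1300, -1556) + 1113420) + 1495431 = (1300*(-3 + 1300**2 - 1*(-1556) + 2*1300) + 1113420) + 1495431 = (1300*(-3 + 1690000 + 1556 + 2600) + 1113420) + 1495431 = (1300*1694153 + 1113420) + 1495431 = (2202398900 + 1113420) + 1495431 = 2203512320 + 1495431 = 2205007751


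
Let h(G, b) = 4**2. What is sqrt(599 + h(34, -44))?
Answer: sqrt(615) ≈ 24.799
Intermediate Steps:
h(G, b) = 16
sqrt(599 + h(34, -44)) = sqrt(599 + 16) = sqrt(615)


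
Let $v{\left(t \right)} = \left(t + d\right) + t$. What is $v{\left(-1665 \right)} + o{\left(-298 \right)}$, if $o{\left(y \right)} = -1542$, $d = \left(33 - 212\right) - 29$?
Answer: $-5080$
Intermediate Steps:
$d = -208$ ($d = -179 - 29 = -208$)
$v{\left(t \right)} = -208 + 2 t$ ($v{\left(t \right)} = \left(t - 208\right) + t = \left(-208 + t\right) + t = -208 + 2 t$)
$v{\left(-1665 \right)} + o{\left(-298 \right)} = \left(-208 + 2 \left(-1665\right)\right) - 1542 = \left(-208 - 3330\right) - 1542 = -3538 - 1542 = -5080$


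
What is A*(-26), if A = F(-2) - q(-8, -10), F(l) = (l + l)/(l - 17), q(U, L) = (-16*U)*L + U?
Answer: -636376/19 ≈ -33494.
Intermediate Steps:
q(U, L) = U - 16*L*U (q(U, L) = -16*L*U + U = U - 16*L*U)
F(l) = 2*l/(-17 + l) (F(l) = (2*l)/(-17 + l) = 2*l/(-17 + l))
A = 24476/19 (A = 2*(-2)/(-17 - 2) - (-8)*(1 - 16*(-10)) = 2*(-2)/(-19) - (-8)*(1 + 160) = 2*(-2)*(-1/19) - (-8)*161 = 4/19 - 1*(-1288) = 4/19 + 1288 = 24476/19 ≈ 1288.2)
A*(-26) = (24476/19)*(-26) = -636376/19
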